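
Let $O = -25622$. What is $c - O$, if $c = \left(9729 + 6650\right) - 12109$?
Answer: $29892$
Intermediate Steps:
$c = 4270$ ($c = 16379 - 12109 = 4270$)
$c - O = 4270 - -25622 = 4270 + 25622 = 29892$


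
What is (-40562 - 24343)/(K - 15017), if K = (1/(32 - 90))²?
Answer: 218340420/50517187 ≈ 4.3221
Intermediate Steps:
K = 1/3364 (K = (1/(-58))² = (-1/58)² = 1/3364 ≈ 0.00029727)
(-40562 - 24343)/(K - 15017) = (-40562 - 24343)/(1/3364 - 15017) = -64905/(-50517187/3364) = -64905*(-3364/50517187) = 218340420/50517187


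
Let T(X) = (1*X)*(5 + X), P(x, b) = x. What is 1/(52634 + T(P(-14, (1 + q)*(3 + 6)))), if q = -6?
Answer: 1/52760 ≈ 1.8954e-5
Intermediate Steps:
T(X) = X*(5 + X)
1/(52634 + T(P(-14, (1 + q)*(3 + 6)))) = 1/(52634 - 14*(5 - 14)) = 1/(52634 - 14*(-9)) = 1/(52634 + 126) = 1/52760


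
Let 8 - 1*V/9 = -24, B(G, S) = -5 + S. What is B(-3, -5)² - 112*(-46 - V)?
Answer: 37508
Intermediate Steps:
V = 288 (V = 72 - 9*(-24) = 72 + 216 = 288)
B(-3, -5)² - 112*(-46 - V) = (-5 - 5)² - 112*(-46 - 1*288) = (-10)² - 112*(-46 - 288) = 100 - 112*(-334) = 100 + 37408 = 37508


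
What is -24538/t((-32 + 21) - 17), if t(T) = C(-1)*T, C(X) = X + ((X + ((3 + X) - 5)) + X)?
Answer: -12269/84 ≈ -146.06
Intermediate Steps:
C(X) = -2 + 4*X (C(X) = X + ((X + (-2 + X)) + X) = X + ((-2 + 2*X) + X) = X + (-2 + 3*X) = -2 + 4*X)
t(T) = -6*T (t(T) = (-2 + 4*(-1))*T = (-2 - 4)*T = -6*T)
-24538/t((-32 + 21) - 17) = -24538*(-1/(6*((-32 + 21) - 17))) = -24538*(-1/(6*(-11 - 17))) = -24538/((-6*(-28))) = -24538/168 = -24538*1/168 = -12269/84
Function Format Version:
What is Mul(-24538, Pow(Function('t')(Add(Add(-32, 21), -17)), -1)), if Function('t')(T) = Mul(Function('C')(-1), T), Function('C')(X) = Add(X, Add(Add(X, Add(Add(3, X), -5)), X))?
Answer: Rational(-12269, 84) ≈ -146.06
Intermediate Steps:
Function('C')(X) = Add(-2, Mul(4, X)) (Function('C')(X) = Add(X, Add(Add(X, Add(-2, X)), X)) = Add(X, Add(Add(-2, Mul(2, X)), X)) = Add(X, Add(-2, Mul(3, X))) = Add(-2, Mul(4, X)))
Function('t')(T) = Mul(-6, T) (Function('t')(T) = Mul(Add(-2, Mul(4, -1)), T) = Mul(Add(-2, -4), T) = Mul(-6, T))
Mul(-24538, Pow(Function('t')(Add(Add(-32, 21), -17)), -1)) = Mul(-24538, Pow(Mul(-6, Add(Add(-32, 21), -17)), -1)) = Mul(-24538, Pow(Mul(-6, Add(-11, -17)), -1)) = Mul(-24538, Pow(Mul(-6, -28), -1)) = Mul(-24538, Pow(168, -1)) = Mul(-24538, Rational(1, 168)) = Rational(-12269, 84)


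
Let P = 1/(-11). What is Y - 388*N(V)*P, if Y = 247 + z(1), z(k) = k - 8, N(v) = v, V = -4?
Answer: 1088/11 ≈ 98.909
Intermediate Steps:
z(k) = -8 + k
Y = 240 (Y = 247 + (-8 + 1) = 247 - 7 = 240)
P = -1/11 ≈ -0.090909
Y - 388*N(V)*P = 240 - (-1552)*(-1)/11 = 240 - 388*4/11 = 240 - 1552/11 = 1088/11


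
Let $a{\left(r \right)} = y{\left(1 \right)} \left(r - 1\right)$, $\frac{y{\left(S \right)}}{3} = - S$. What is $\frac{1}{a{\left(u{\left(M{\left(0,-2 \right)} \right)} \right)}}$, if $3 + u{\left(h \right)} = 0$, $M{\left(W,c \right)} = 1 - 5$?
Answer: $\frac{1}{12} \approx 0.083333$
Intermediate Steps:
$M{\left(W,c \right)} = -4$
$u{\left(h \right)} = -3$ ($u{\left(h \right)} = -3 + 0 = -3$)
$y{\left(S \right)} = - 3 S$ ($y{\left(S \right)} = 3 \left(- S\right) = - 3 S$)
$a{\left(r \right)} = 3 - 3 r$ ($a{\left(r \right)} = \left(-3\right) 1 \left(r - 1\right) = - 3 \left(-1 + r\right) = 3 - 3 r$)
$\frac{1}{a{\left(u{\left(M{\left(0,-2 \right)} \right)} \right)}} = \frac{1}{3 - -9} = \frac{1}{3 + 9} = \frac{1}{12}$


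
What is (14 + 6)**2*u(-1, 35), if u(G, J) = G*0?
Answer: 0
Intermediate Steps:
u(G, J) = 0
(14 + 6)**2*u(-1, 35) = (14 + 6)**2*0 = 20**2*0 = 400*0 = 0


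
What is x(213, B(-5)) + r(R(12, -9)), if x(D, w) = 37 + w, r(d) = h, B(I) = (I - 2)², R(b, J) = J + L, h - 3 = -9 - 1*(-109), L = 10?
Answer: 189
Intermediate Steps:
h = 103 (h = 3 + (-9 - 1*(-109)) = 3 + (-9 + 109) = 3 + 100 = 103)
R(b, J) = 10 + J (R(b, J) = J + 10 = 10 + J)
B(I) = (-2 + I)²
r(d) = 103
x(213, B(-5)) + r(R(12, -9)) = (37 + (-2 - 5)²) + 103 = (37 + (-7)²) + 103 = (37 + 49) + 103 = 86 + 103 = 189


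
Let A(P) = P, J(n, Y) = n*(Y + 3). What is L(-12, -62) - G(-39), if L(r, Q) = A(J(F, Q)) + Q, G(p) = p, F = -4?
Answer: 213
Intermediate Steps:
J(n, Y) = n*(3 + Y)
L(r, Q) = -12 - 3*Q (L(r, Q) = -4*(3 + Q) + Q = (-12 - 4*Q) + Q = -12 - 3*Q)
L(-12, -62) - G(-39) = (-12 - 3*(-62)) - 1*(-39) = (-12 + 186) + 39 = 174 + 39 = 213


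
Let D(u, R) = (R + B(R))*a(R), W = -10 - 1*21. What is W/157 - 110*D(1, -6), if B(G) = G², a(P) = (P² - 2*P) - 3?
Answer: -23314531/157 ≈ -1.4850e+5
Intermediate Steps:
W = -31 (W = -10 - 21 = -31)
a(P) = -3 + P² - 2*P
D(u, R) = (R + R²)*(-3 + R² - 2*R)
W/157 - 110*D(1, -6) = -31/157 - (-660)*(-3 + (-6)³ - 1*(-6)² - 5*(-6)) = -31*1/157 - (-660)*(-3 - 216 - 1*36 + 30) = -31/157 - (-660)*(-3 - 216 - 36 + 30) = -31/157 - (-660)*(-225) = -31/157 - 110*1350 = -31/157 - 148500 = -23314531/157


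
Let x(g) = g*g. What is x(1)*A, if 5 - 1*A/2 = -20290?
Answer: 40590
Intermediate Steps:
x(g) = g²
A = 40590 (A = 10 - 2*(-20290) = 10 + 40580 = 40590)
x(1)*A = 1²*40590 = 1*40590 = 40590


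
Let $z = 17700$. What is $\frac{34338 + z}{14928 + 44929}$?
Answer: $\frac{7434}{8551} \approx 0.86937$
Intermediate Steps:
$\frac{34338 + z}{14928 + 44929} = \frac{34338 + 17700}{14928 + 44929} = \frac{52038}{59857} = 52038 \cdot \frac{1}{59857} = \frac{7434}{8551}$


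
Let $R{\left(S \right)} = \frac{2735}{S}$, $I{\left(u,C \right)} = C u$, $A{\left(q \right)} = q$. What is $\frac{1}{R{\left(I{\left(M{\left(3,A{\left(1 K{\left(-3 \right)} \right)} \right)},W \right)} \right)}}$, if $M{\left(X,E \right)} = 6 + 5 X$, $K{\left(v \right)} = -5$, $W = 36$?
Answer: $\frac{756}{2735} \approx 0.27642$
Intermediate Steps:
$\frac{1}{R{\left(I{\left(M{\left(3,A{\left(1 K{\left(-3 \right)} \right)} \right)},W \right)} \right)}} = \frac{1}{2735 \frac{1}{36 \left(6 + 5 \cdot 3\right)}} = \frac{1}{2735 \frac{1}{36 \left(6 + 15\right)}} = \frac{1}{2735 \frac{1}{36 \cdot 21}} = \frac{1}{2735 \cdot \frac{1}{756}} = \frac{1}{\frac{2735}{756}} = \frac{756}{2735}$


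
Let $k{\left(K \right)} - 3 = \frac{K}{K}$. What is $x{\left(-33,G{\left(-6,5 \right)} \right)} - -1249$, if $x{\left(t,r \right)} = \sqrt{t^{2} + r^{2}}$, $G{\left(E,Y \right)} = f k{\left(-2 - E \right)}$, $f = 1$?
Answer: $1249 + \sqrt{1105} \approx 1282.2$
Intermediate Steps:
$k{\left(K \right)} = 4$ ($k{\left(K \right)} = 3 + \frac{K}{K} = 3 + 1 = 4$)
$G{\left(E,Y \right)} = 4$ ($G{\left(E,Y \right)} = 1 \cdot 4 = 4$)
$x{\left(t,r \right)} = \sqrt{r^{2} + t^{2}}$
$x{\left(-33,G{\left(-6,5 \right)} \right)} - -1249 = \sqrt{4^{2} + \left(-33\right)^{2}} - -1249 = \sqrt{16 + 1089} + 1249 = \sqrt{1105} + 1249 = 1249 + \sqrt{1105}$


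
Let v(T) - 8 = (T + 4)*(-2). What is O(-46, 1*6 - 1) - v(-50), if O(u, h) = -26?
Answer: -126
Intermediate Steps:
v(T) = -2*T (v(T) = 8 + (T + 4)*(-2) = 8 + (4 + T)*(-2) = 8 + (-8 - 2*T) = -2*T)
O(-46, 1*6 - 1) - v(-50) = -26 - (-2)*(-50) = -26 - 1*100 = -26 - 100 = -126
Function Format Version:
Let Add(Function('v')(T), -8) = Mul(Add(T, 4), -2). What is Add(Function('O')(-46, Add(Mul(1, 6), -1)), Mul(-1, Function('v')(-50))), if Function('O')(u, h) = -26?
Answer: -126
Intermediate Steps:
Function('v')(T) = Mul(-2, T) (Function('v')(T) = Add(8, Mul(Add(T, 4), -2)) = Add(8, Mul(Add(4, T), -2)) = Add(8, Add(-8, Mul(-2, T))) = Mul(-2, T))
Add(Function('O')(-46, Add(Mul(1, 6), -1)), Mul(-1, Function('v')(-50))) = Add(-26, Mul(-1, Mul(-2, -50))) = Add(-26, Mul(-1, 100)) = Add(-26, -100) = -126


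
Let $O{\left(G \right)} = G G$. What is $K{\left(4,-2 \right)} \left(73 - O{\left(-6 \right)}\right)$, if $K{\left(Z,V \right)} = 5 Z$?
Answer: $740$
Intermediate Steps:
$O{\left(G \right)} = G^{2}$
$K{\left(4,-2 \right)} \left(73 - O{\left(-6 \right)}\right) = 5 \cdot 4 \left(73 - \left(-6\right)^{2}\right) = 20 \left(73 - 36\right) = 20 \cdot 37 = 740$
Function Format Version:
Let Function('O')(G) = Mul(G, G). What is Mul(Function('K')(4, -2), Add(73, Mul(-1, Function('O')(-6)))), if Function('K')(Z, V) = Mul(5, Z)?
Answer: 740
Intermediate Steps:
Function('O')(G) = Pow(G, 2)
Mul(Function('K')(4, -2), Add(73, Mul(-1, Function('O')(-6)))) = Mul(Mul(5, 4), Add(73, Mul(-1, Pow(-6, 2)))) = Mul(20, Add(73, Mul(-1, 36))) = Mul(20, Add(73, -36)) = Mul(20, 37) = 740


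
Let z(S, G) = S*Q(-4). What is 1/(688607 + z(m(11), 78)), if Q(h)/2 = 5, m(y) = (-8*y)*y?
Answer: 1/678927 ≈ 1.4729e-6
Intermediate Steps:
m(y) = -8*y**2
Q(h) = 10 (Q(h) = 2*5 = 10)
z(S, G) = 10*S (z(S, G) = S*10 = 10*S)
1/(688607 + z(m(11), 78)) = 1/(688607 + 10*(-8*11**2)) = 1/(688607 + 10*(-8*121)) = 1/(688607 + 10*(-968)) = 1/(688607 - 9680) = 1/678927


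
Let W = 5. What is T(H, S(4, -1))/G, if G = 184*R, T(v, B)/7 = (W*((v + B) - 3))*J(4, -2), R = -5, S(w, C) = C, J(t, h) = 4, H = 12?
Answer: -28/23 ≈ -1.2174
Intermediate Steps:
T(v, B) = -420 + 140*B + 140*v (T(v, B) = 7*((5*((v + B) - 3))*4) = 7*((5*((B + v) - 3))*4) = 7*((5*(-3 + B + v))*4) = 7*((-15 + 5*B + 5*v)*4) = 7*(-60 + 20*B + 20*v) = -420 + 140*B + 140*v)
G = -920 (G = 184*(-5) = -920)
T(H, S(4, -1))/G = (-420 + 140*(-1) + 140*12)/(-920) = (-420 - 140 + 1680)*(-1/920) = 1120*(-1/920) = -28/23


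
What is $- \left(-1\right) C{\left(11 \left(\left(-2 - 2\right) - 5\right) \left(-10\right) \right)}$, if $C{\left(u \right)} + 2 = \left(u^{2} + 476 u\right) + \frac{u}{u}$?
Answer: $1451339$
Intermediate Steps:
$C{\left(u \right)} = -1 + u^{2} + 476 u$ ($C{\left(u \right)} = -2 + \left(\left(u^{2} + 476 u\right) + \frac{u}{u}\right) = -2 + \left(\left(u^{2} + 476 u\right) + 1\right) = -2 + \left(1 + u^{2} + 476 u\right) = -1 + u^{2} + 476 u$)
$- \left(-1\right) C{\left(11 \left(\left(-2 - 2\right) - 5\right) \left(-10\right) \right)} = - \left(-1\right) \left(-1 + \left(11 \left(\left(-2 - 2\right) - 5\right) \left(-10\right)\right)^{2} + 476 \cdot 11 \left(\left(-2 - 2\right) - 5\right) \left(-10\right)\right) = - \left(-1\right) \left(-1 + \left(11 \left(-4 - 5\right) \left(-10\right)\right)^{2} + 476 \cdot 11 \left(-4 - 5\right) \left(-10\right)\right) = - \left(-1\right) \left(-1 + \left(11 \left(-9\right) \left(-10\right)\right)^{2} + 476 \cdot 11 \left(-9\right) \left(-10\right)\right) = - \left(-1\right) \left(-1 + \left(\left(-99\right) \left(-10\right)\right)^{2} + 476 \left(\left(-99\right) \left(-10\right)\right)\right) = - \left(-1\right) \left(-1 + 990^{2} + 476 \cdot 990\right) = - \left(-1\right) \left(-1 + 980100 + 471240\right) = - \left(-1\right) 1451339 = \left(-1\right) \left(-1451339\right) = 1451339$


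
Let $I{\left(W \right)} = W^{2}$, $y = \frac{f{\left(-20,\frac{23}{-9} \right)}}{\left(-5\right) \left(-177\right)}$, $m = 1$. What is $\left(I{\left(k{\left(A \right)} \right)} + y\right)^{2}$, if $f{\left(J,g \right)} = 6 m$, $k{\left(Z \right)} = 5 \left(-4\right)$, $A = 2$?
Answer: $\frac{13924472004}{87025} \approx 1.6001 \cdot 10^{5}$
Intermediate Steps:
$k{\left(Z \right)} = -20$
$f{\left(J,g \right)} = 6$ ($f{\left(J,g \right)} = 6 \cdot 1 = 6$)
$y = \frac{2}{295}$ ($y = \frac{6}{\left(-5\right) \left(-177\right)} = \frac{6}{885} = 6 \cdot \frac{1}{885} = \frac{2}{295} \approx 0.0067797$)
$\left(I{\left(k{\left(A \right)} \right)} + y\right)^{2} = \left(\left(-20\right)^{2} + \frac{2}{295}\right)^{2} = \left(400 + \frac{2}{295}\right)^{2} = \left(\frac{118002}{295}\right)^{2} = \frac{13924472004}{87025}$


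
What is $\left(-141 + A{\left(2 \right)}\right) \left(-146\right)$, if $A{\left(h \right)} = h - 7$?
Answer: $21316$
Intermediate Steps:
$A{\left(h \right)} = -7 + h$ ($A{\left(h \right)} = h - 7 = -7 + h$)
$\left(-141 + A{\left(2 \right)}\right) \left(-146\right) = \left(-141 + \left(-7 + 2\right)\right) \left(-146\right) = \left(-141 - 5\right) \left(-146\right) = \left(-146\right) \left(-146\right) = 21316$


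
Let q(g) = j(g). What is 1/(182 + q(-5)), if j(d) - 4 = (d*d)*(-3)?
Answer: 1/111 ≈ 0.0090090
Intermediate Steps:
j(d) = 4 - 3*d² (j(d) = 4 + (d*d)*(-3) = 4 + d²*(-3) = 4 - 3*d²)
q(g) = 4 - 3*g²
1/(182 + q(-5)) = 1/(182 + (4 - 3*(-5)²)) = 1/(182 + (4 - 3*25)) = 1/(182 + (4 - 75)) = 1/(182 - 71) = 1/111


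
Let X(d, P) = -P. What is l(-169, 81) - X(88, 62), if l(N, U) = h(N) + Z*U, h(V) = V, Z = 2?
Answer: 55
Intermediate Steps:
l(N, U) = N + 2*U
l(-169, 81) - X(88, 62) = (-169 + 2*81) - (-1)*62 = (-169 + 162) - 1*(-62) = -7 + 62 = 55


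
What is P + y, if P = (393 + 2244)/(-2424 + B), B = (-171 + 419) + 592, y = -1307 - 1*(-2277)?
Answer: 170427/176 ≈ 968.33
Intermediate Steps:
y = 970 (y = -1307 + 2277 = 970)
B = 840 (B = 248 + 592 = 840)
P = -293/176 (P = (393 + 2244)/(-2424 + 840) = 2637/(-1584) = 2637*(-1/1584) = -293/176 ≈ -1.6648)
P + y = -293/176 + 970 = 170427/176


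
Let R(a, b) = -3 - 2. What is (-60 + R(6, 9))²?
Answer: 4225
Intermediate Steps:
R(a, b) = -5
(-60 + R(6, 9))² = (-60 - 5)² = (-65)² = 4225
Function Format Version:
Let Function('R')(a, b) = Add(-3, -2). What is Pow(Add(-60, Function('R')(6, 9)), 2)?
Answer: 4225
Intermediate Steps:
Function('R')(a, b) = -5
Pow(Add(-60, Function('R')(6, 9)), 2) = Pow(Add(-60, -5), 2) = Pow(-65, 2) = 4225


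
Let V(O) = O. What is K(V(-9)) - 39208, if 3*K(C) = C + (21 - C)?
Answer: -39201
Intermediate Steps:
K(C) = 7 (K(C) = (C + (21 - C))/3 = (⅓)*21 = 7)
K(V(-9)) - 39208 = 7 - 39208 = -39201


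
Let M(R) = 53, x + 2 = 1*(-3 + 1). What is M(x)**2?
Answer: 2809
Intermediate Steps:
x = -4 (x = -2 + 1*(-3 + 1) = -2 + 1*(-2) = -2 - 2 = -4)
M(x)**2 = 53**2 = 2809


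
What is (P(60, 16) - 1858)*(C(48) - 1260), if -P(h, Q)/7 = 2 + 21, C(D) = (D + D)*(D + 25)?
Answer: -11605212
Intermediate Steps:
C(D) = 2*D*(25 + D) (C(D) = (2*D)*(25 + D) = 2*D*(25 + D))
P(h, Q) = -161 (P(h, Q) = -7*(2 + 21) = -7*23 = -161)
(P(60, 16) - 1858)*(C(48) - 1260) = (-161 - 1858)*(2*48*(25 + 48) - 1260) = -2019*(2*48*73 - 1260) = -2019*(7008 - 1260) = -2019*5748 = -11605212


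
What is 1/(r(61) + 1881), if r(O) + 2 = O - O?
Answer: 1/1879 ≈ 0.00053220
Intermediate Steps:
r(O) = -2 (r(O) = -2 + (O - O) = -2 + 0 = -2)
1/(r(61) + 1881) = 1/(-2 + 1881) = 1/1879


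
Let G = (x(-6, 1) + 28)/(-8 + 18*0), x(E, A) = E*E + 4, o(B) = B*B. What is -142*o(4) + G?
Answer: -4561/2 ≈ -2280.5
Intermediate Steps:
o(B) = B²
x(E, A) = 4 + E² (x(E, A) = E² + 4 = 4 + E²)
G = -17/2 (G = ((4 + (-6)²) + 28)/(-8 + 18*0) = ((4 + 36) + 28)/(-8 + 0) = (40 + 28)/(-8) = 68*(-⅛) = -17/2 ≈ -8.5000)
-142*o(4) + G = -142*4² - 17/2 = -142*16 - 17/2 = -2272 - 17/2 = -4561/2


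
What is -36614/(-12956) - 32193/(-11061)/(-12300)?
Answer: 3374612867/1194219300 ≈ 2.8258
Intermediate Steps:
-36614/(-12956) - 32193/(-11061)/(-12300) = -36614*(-1/12956) - 32193*(-1/11061)*(-1/12300) = 18307/6478 + (3577/1229)*(-1/12300) = 18307/6478 - 3577/15116700 = 3374612867/1194219300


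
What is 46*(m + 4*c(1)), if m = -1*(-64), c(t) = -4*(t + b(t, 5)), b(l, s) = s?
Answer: -1472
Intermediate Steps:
c(t) = -20 - 4*t (c(t) = -4*(t + 5) = -4*(5 + t) = -20 - 4*t)
m = 64
46*(m + 4*c(1)) = 46*(64 + 4*(-20 - 4*1)) = 46*(64 + 4*(-20 - 4)) = 46*(64 + 4*(-24)) = 46*(64 - 96) = 46*(-32) = -1472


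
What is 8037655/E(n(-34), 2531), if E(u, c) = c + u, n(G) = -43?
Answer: 8037655/2488 ≈ 3230.6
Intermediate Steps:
8037655/E(n(-34), 2531) = 8037655/(2531 - 43) = 8037655/2488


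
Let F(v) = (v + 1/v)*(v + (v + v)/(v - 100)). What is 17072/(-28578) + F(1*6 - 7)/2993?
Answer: -234322166/392678607 ≈ -0.59673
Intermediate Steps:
F(v) = (v + 1/v)*(v + 2*v/(-100 + v)) (F(v) = (v + 1/v)*(v + (2*v)/(-100 + v)) = (v + 1/v)*(v + 2*v/(-100 + v)))
17072/(-28578) + F(1*6 - 7)/2993 = 17072/(-28578) + ((-98 + (1*6 - 7) + (1*6 - 7)**3 - 98*(1*6 - 7)**2)/(-100 + (1*6 - 7)))/2993 = 17072*(-1/28578) + ((-98 + (6 - 7) + (6 - 7)**3 - 98*(6 - 7)**2)/(-100 + (6 - 7)))*(1/2993) = -776/1299 + ((-98 - 1 + (-1)**3 - 98*(-1)**2)/(-100 - 1))*(1/2993) = -776/1299 + ((-98 - 1 - 1 - 98*1)/(-101))*(1/2993) = -776/1299 - (-98 - 1 - 1 - 98)/101*(1/2993) = -776/1299 - 1/101*(-198)*(1/2993) = -776/1299 + (198/101)*(1/2993) = -776/1299 + 198/302293 = -234322166/392678607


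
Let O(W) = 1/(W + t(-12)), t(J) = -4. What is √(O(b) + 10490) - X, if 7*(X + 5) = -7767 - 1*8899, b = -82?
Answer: 16701/7 + 133*√4386/86 ≈ 2488.3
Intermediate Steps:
O(W) = 1/(-4 + W) (O(W) = 1/(W - 4) = 1/(-4 + W))
X = -16701/7 (X = -5 + (-7767 - 1*8899)/7 = -5 + (-7767 - 8899)/7 = -5 + (⅐)*(-16666) = -5 - 16666/7 = -16701/7 ≈ -2385.9)
√(O(b) + 10490) - X = √(1/(-4 - 82) + 10490) - 1*(-16701/7) = √(1/(-86) + 10490) + 16701/7 = √(-1/86 + 10490) + 16701/7 = √(902139/86) + 16701/7 = 133*√4386/86 + 16701/7 = 16701/7 + 133*√4386/86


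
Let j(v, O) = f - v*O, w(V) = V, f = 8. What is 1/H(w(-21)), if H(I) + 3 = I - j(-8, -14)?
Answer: 1/80 ≈ 0.012500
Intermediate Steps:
j(v, O) = 8 - O*v (j(v, O) = 8 - v*O = 8 - O*v)
H(I) = 101 + I (H(I) = -3 + (I - (8 - 1*(-14)*(-8))) = -3 + (I - (8 - 112)) = -3 + (I - 1*(-104)) = -3 + (I + 104) = -3 + (104 + I) = 101 + I)
1/H(w(-21)) = 1/(101 - 21) = 1/80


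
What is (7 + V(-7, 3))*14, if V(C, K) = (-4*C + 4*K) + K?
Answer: 700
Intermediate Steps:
V(C, K) = -4*C + 5*K
(7 + V(-7, 3))*14 = (7 + (-4*(-7) + 5*3))*14 = (7 + (28 + 15))*14 = (7 + 43)*14 = 50*14 = 700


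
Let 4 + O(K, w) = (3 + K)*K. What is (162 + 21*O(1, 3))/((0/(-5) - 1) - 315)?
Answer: -81/158 ≈ -0.51266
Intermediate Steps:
O(K, w) = -4 + K*(3 + K) (O(K, w) = -4 + (3 + K)*K = -4 + K*(3 + K))
(162 + 21*O(1, 3))/((0/(-5) - 1) - 315) = (162 + 21*(-4 + 1² + 3*1))/((0/(-5) - 1) - 315) = (162 + 21*(-4 + 1 + 3))/((-⅕*0 - 1) - 315) = (162 + 21*0)/((0 - 1) - 315) = (162 + 0)/(-1 - 315) = 162/(-316) = 162*(-1/316) = -81/158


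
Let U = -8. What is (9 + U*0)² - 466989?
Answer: -466908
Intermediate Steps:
(9 + U*0)² - 466989 = (9 - 8*0)² - 466989 = (9 + 0)² - 466989 = 9² - 466989 = 81 - 466989 = -466908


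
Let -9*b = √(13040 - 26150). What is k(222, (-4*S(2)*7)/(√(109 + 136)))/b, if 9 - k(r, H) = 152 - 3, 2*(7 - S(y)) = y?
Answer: -42*I*√13110/437 ≈ -11.004*I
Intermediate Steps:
S(y) = 7 - y/2
b = -I*√13110/9 (b = -√(13040 - 26150)/9 = -I*√13110/9 ≈ -12.722*I)
k(r, H) = -140 (k(r, H) = 9 - (152 - 3) = 9 - 1*149 = 9 - 149 = -140)
k(222, (-4*S(2)*7)/(√(109 + 136)))/b = -140*3*I*√13110/4370 = -42*I*√13110/437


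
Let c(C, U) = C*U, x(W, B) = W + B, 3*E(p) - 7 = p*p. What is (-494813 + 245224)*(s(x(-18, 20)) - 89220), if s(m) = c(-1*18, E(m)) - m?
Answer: 22285302632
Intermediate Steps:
E(p) = 7/3 + p**2/3 (E(p) = 7/3 + (p*p)/3 = 7/3 + p**2/3)
x(W, B) = B + W
s(m) = -42 - m - 6*m**2 (s(m) = (-1*18)*(7/3 + m**2/3) - m = -18*(7/3 + m**2/3) - m = (-42 - 6*m**2) - m = -42 - m - 6*m**2)
(-494813 + 245224)*(s(x(-18, 20)) - 89220) = (-494813 + 245224)*((-42 - (20 - 18) - 6*(20 - 18)**2) - 89220) = -249589*((-42 - 1*2 - 6*2**2) - 89220) = -249589*((-42 - 2 - 6*4) - 89220) = -249589*((-42 - 2 - 24) - 89220) = -249589*(-68 - 89220) = -249589*(-89288) = 22285302632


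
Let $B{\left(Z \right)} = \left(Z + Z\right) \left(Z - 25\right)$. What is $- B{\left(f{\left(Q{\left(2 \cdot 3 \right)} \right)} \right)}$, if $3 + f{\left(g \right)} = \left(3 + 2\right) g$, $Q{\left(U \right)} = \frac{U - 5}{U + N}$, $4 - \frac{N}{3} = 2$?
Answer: $- \frac{10261}{72} \approx -142.51$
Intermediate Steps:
$N = 6$ ($N = 12 - 6 = 6$)
$Q{\left(U \right)} = \frac{-5 + U}{6 + U}$ ($Q{\left(U \right)} = \frac{U - 5}{U + 6} = \frac{-5 + U}{6 + U}$)
$f{\left(g \right)} = -3 + 5 g$ ($f{\left(g \right)} = -3 + \left(3 + 2\right) g = -3 + 5 g$)
$B{\left(Z \right)} = 2 Z \left(-25 + Z\right)$
$- B{\left(f{\left(Q{\left(2 \cdot 3 \right)} \right)} \right)} = - 2 \left(-3 + 5 \frac{-5 + 2 \cdot 3}{6 + 2 \cdot 3}\right) \left(-25 - \left(3 - 5 \frac{-5 + 2 \cdot 3}{6 + 2 \cdot 3}\right)\right) = - 2 \left(-3 + 5 \frac{-5 + 6}{6 + 6}\right) \left(-25 - \left(3 - 5 \frac{-5 + 6}{6 + 6}\right)\right) = - 2 \left(-3 + 5 \cdot \frac{1}{12} \cdot 1\right) \left(-25 - \left(3 - 5 \cdot \frac{1}{12} \cdot 1\right)\right) = - 2 \left(-3 + 5 \cdot \frac{1}{12}\right) \left(-25 + \left(-3 + 5 \cdot \frac{1}{12}\right)\right) = - 2 \left(-3 + \frac{5}{12}\right) \left(-25 + \left(-3 + \frac{5}{12}\right)\right) = - \frac{2 \left(-31\right) \left(-25 - \frac{31}{12}\right)}{12} = - \frac{2 \left(-31\right) \left(-331\right)}{12 \cdot 12} = \left(-1\right) \frac{10261}{72} = - \frac{10261}{72}$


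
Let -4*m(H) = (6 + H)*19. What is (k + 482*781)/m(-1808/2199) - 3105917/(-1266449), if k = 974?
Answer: -6507157261591/424111421 ≈ -15343.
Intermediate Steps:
m(H) = -57/2 - 19*H/4 (m(H) = -(6 + H)*19/4 = -(114 + 19*H)/4 = -57/2 - 19*H/4)
(k + 482*781)/m(-1808/2199) - 3105917/(-1266449) = (974 + 482*781)/(-57/2 - (-8588)/2199) - 3105917/(-1266449) = (974 + 376442)/(-57/2 - (-8588)/2199) - 3105917*(-1/1266449) = 377416/(-57/2 - 19/4*(-1808/2199)) + 182701/74497 = 377416/(-57/2 + 8588/2199) + 182701/74497 = 377416/(-108167/4398) + 182701/74497 = 377416*(-4398/108167) + 182701/74497 = -87361872/5693 + 182701/74497 = -6507157261591/424111421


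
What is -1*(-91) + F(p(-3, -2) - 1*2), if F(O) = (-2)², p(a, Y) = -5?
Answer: 95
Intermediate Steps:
F(O) = 4
-1*(-91) + F(p(-3, -2) - 1*2) = -1*(-91) + 4 = 91 + 4 = 95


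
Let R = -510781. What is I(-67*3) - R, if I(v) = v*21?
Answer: 506560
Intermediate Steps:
I(v) = 21*v
I(-67*3) - R = 21*(-67*3) - 1*(-510781) = 21*(-201) + 510781 = -4221 + 510781 = 506560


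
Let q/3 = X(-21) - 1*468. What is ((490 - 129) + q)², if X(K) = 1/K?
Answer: 53319204/49 ≈ 1.0881e+6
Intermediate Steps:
q = -9829/7 (q = 3*(1/(-21) - 1*468) = 3*(-1/21 - 468) = 3*(-9829/21) = -9829/7 ≈ -1404.1)
((490 - 129) + q)² = ((490 - 129) - 9829/7)² = (361 - 9829/7)² = (-7302/7)² = 53319204/49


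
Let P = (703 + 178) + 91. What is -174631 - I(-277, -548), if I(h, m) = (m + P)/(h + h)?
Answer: -48372575/277 ≈ -1.7463e+5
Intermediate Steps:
P = 972 (P = 881 + 91 = 972)
I(h, m) = (972 + m)/(2*h) (I(h, m) = (m + 972)/(h + h) = (972 + m)/((2*h)) = (972 + m)*(1/(2*h)) = (972 + m)/(2*h))
-174631 - I(-277, -548) = -174631 - (972 - 548)/(2*(-277)) = -174631 - (-1)*424/(2*277) = -174631 - 1*(-212/277) = -174631 + 212/277 = -48372575/277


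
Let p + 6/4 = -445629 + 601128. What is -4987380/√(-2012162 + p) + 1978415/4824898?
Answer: 1978415/4824898 + 4987380*I*√2/1927 ≈ 0.41004 + 3660.2*I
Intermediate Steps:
p = 310995/2 (p = -3/2 + (-445629 + 601128) = -3/2 + 155499 = 310995/2 ≈ 1.5550e+5)
-4987380/√(-2012162 + p) + 1978415/4824898 = -4987380/√(-2012162 + 310995/2) + 1978415/4824898 = -4987380*(-I*√2/1927) + 1978415*(1/4824898) = -4987380*(-I*√2/1927) + 1978415/4824898 = -(-4987380)*I*√2/1927 + 1978415/4824898 = 4987380*I*√2/1927 + 1978415/4824898 = 1978415/4824898 + 4987380*I*√2/1927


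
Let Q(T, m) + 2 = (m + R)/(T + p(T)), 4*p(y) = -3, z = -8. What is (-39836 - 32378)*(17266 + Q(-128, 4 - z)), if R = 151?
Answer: -642004701912/515 ≈ -1.2466e+9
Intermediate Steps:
p(y) = -3/4 (p(y) = (1/4)*(-3) = -3/4)
Q(T, m) = -2 + (151 + m)/(-3/4 + T) (Q(T, m) = -2 + (m + 151)/(T - 3/4) = -2 + (151 + m)/(-3/4 + T))
(-39836 - 32378)*(17266 + Q(-128, 4 - z)) = (-39836 - 32378)*(17266 + 2*(305 - 4*(-128) + 2*(4 - 1*(-8)))/(-3 + 4*(-128))) = -72214*(17266 + 2*(305 + 512 + 2*(4 + 8))/(-3 - 512)) = -72214*(17266 + 2*(305 + 512 + 2*12)/(-515)) = -72214*(17266 + 2*(-1/515)*(305 + 512 + 24)) = -72214*(17266 + 2*(-1/515)*841) = -72214*(17266 - 1682/515) = -72214*8890308/515 = -642004701912/515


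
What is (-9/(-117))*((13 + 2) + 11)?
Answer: 2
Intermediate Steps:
(-9/(-117))*((13 + 2) + 11) = (-9*(-1/117))*(15 + 11) = (1/13)*26 = 2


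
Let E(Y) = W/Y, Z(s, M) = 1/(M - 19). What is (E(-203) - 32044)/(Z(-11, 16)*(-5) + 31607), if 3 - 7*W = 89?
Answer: -68301657/67373873 ≈ -1.0138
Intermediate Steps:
W = -86/7 (W = 3/7 - ⅐*89 = 3/7 - 89/7 = -86/7 ≈ -12.286)
Z(s, M) = 1/(-19 + M)
E(Y) = -86/(7*Y)
(E(-203) - 32044)/(Z(-11, 16)*(-5) + 31607) = (-86/7/(-203) - 32044)/(-5/(-19 + 16) + 31607) = (-86/7*(-1/203) - 32044)/(-5/(-3) + 31607) = (86/1421 - 32044)/(-⅓*(-5) + 31607) = -45534438/(1421*(5/3 + 31607)) = -45534438/(1421*94826/3) = -45534438/1421*3/94826 = -68301657/67373873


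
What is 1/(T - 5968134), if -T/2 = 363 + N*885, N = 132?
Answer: -1/6202500 ≈ -1.6123e-7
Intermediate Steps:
T = -234366 (T = -2*(363 + 132*885) = -2*(363 + 116820) = -2*117183 = -234366)
1/(T - 5968134) = 1/(-234366 - 5968134) = 1/(-6202500) = -1/6202500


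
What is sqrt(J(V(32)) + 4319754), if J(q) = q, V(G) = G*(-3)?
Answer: 3*sqrt(479962) ≈ 2078.4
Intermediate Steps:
V(G) = -3*G
sqrt(J(V(32)) + 4319754) = sqrt(-3*32 + 4319754) = sqrt(-96 + 4319754) = sqrt(4319658) = 3*sqrt(479962)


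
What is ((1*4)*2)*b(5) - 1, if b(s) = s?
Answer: 39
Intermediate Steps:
((1*4)*2)*b(5) - 1 = ((1*4)*2)*5 - 1 = (4*2)*5 - 1 = 8*5 - 1 = 40 - 1 = 39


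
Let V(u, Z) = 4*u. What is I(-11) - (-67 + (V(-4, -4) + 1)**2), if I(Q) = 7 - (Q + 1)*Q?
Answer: -261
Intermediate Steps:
I(Q) = 7 - Q*(1 + Q) (I(Q) = 7 - (1 + Q)*Q = 7 - Q*(1 + Q))
I(-11) - (-67 + (V(-4, -4) + 1)**2) = (7 - 1*(-11) - 1*(-11)**2) - (-67 + (4*(-4) + 1)**2) = (7 + 11 - 1*121) - (-67 + (-16 + 1)**2) = (7 + 11 - 121) - (-67 + (-15)**2) = -103 - (-67 + 225) = -103 - 1*158 = -103 - 158 = -261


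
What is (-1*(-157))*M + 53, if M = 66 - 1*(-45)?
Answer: 17480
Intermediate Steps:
M = 111 (M = 66 + 45 = 111)
(-1*(-157))*M + 53 = -1*(-157)*111 + 53 = 157*111 + 53 = 17427 + 53 = 17480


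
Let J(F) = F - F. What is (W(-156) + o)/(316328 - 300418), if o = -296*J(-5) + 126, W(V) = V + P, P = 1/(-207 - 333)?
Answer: -16201/8591400 ≈ -0.0018857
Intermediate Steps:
P = -1/540 (P = 1/(-540) = -1/540 ≈ -0.0018519)
W(V) = -1/540 + V (W(V) = V - 1/540 = -1/540 + V)
J(F) = 0
o = 126 (o = -296*0 + 126 = 0 + 126 = 126)
(W(-156) + o)/(316328 - 300418) = ((-1/540 - 156) + 126)/(316328 - 300418) = (-84241/540 + 126)/15910 = -16201/540*1/15910 = -16201/8591400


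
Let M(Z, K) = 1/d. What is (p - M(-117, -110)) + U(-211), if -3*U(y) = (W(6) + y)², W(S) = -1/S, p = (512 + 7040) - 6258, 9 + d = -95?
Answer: -38103935/2808 ≈ -13570.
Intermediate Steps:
d = -104 (d = -9 - 95 = -104)
M(Z, K) = -1/104 (M(Z, K) = 1/(-104) = -1/104)
p = 1294 (p = 7552 - 6258 = 1294)
U(y) = -(-⅙ + y)²/3 (U(y) = -(-1/6 + y)²/3 = -(-1*⅙ + y)²/3 = -(-⅙ + y)²/3)
(p - M(-117, -110)) + U(-211) = (1294 - 1*(-1/104)) - (-1 + 6*(-211))²/108 = (1294 + 1/104) - (-1 - 1266)²/108 = 134577/104 - 1/108*(-1267)² = 134577/104 - 1/108*1605289 = 134577/104 - 1605289/108 = -38103935/2808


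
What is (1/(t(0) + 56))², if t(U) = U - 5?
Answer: 1/2601 ≈ 0.00038447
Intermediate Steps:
t(U) = -5 + U
(1/(t(0) + 56))² = (1/((-5 + 0) + 56))² = (1/(-5 + 56))² = (1/51)² = 1/2601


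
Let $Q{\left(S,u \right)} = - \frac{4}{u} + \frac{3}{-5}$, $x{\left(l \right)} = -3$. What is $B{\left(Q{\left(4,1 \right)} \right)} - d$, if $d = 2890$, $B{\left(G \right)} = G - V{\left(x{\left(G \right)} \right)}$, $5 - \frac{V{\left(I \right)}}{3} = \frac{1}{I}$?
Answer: $- \frac{14553}{5} \approx -2910.6$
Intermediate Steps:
$V{\left(I \right)} = 15 - \frac{3}{I}$
$Q{\left(S,u \right)} = - \frac{3}{5} - \frac{4}{u}$ ($Q{\left(S,u \right)} = - \frac{4}{u} + 3 \left(- \frac{1}{5}\right) = - \frac{4}{u} - \frac{3}{5} = - \frac{3}{5} - \frac{4}{u}$)
$B{\left(G \right)} = -16 + G$ ($B{\left(G \right)} = G - \left(15 - \frac{3}{-3}\right) = G - \left(15 - -1\right) = G - \left(15 + 1\right) = G - 16 = -16 + G$)
$B{\left(Q{\left(4,1 \right)} \right)} - d = \left(-16 - \left(\frac{3}{5} + \frac{4}{1}\right)\right) - 2890 = \left(-16 - \frac{23}{5}\right) - 2890 = - \frac{103}{5} - 2890 = - \frac{14553}{5}$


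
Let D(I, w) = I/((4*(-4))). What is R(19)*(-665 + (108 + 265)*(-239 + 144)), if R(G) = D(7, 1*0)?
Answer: 63175/4 ≈ 15794.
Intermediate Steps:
D(I, w) = -I/16 (D(I, w) = I/(-16) = I*(-1/16) = -I/16)
R(G) = -7/16 (R(G) = -1/16*7 = -7/16)
R(19)*(-665 + (108 + 265)*(-239 + 144)) = -7*(-665 + (108 + 265)*(-239 + 144))/16 = -7*(-665 + 373*(-95))/16 = -7*(-665 - 35435)/16 = -7/16*(-36100) = 63175/4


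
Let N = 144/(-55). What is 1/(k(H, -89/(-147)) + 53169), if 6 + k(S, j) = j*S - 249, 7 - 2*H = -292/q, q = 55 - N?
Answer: 931686/49302636631 ≈ 1.8897e-5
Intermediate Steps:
N = -144/55 (N = 144*(-1/55) = -144/55 ≈ -2.6182)
q = 3169/55 (q = 55 - 1*(-144/55) = 55 + 144/55 = 3169/55 ≈ 57.618)
H = 38243/6338 (H = 7/2 - (-146)/3169/55 = 7/2 - (-146)*55/3169 = 7/2 - ½*(-16060/3169) = 7/2 + 8030/3169 = 38243/6338 ≈ 6.0339)
k(S, j) = -255 + S*j (k(S, j) = -6 + (j*S - 249) = -6 + (S*j - 249) = -6 + (-249 + S*j) = -255 + S*j)
1/(k(H, -89/(-147)) + 53169) = 1/((-255 + 38243*(-89/(-147))/6338) + 53169) = 1/((-255 + 38243*(-89*(-1/147))/6338) + 53169) = 1/((-255 + (38243/6338)*(89/147)) + 53169) = 1/((-255 + 3403627/931686) + 53169) = 1/(-234176303/931686 + 53169) = 1/(49302636631/931686) = 931686/49302636631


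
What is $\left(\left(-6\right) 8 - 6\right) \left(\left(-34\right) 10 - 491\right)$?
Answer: $44874$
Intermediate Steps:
$\left(\left(-6\right) 8 - 6\right) \left(\left(-34\right) 10 - 491\right) = \left(-48 - 6\right) \left(-340 - 491\right) = \left(-54\right) \left(-831\right) = 44874$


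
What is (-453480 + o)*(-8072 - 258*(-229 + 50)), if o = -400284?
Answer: -32536946040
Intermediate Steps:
(-453480 + o)*(-8072 - 258*(-229 + 50)) = (-453480 - 400284)*(-8072 - 258*(-229 + 50)) = -853764*(-8072 - 258*(-179)) = -853764*(-8072 + 46182) = -853764*38110 = -32536946040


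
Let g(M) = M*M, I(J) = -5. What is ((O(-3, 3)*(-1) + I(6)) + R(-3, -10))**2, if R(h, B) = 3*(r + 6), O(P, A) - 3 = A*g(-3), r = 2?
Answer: 121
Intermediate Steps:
g(M) = M**2
O(P, A) = 3 + 9*A (O(P, A) = 3 + A*(-3)**2 = 3 + A*9 = 3 + 9*A)
R(h, B) = 24 (R(h, B) = 3*(2 + 6) = 3*8 = 24)
((O(-3, 3)*(-1) + I(6)) + R(-3, -10))**2 = (((3 + 9*3)*(-1) - 5) + 24)**2 = (((3 + 27)*(-1) - 5) + 24)**2 = ((30*(-1) - 5) + 24)**2 = ((-30 - 5) + 24)**2 = (-35 + 24)**2 = (-11)**2 = 121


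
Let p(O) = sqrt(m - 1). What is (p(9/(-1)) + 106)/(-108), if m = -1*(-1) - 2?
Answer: -53/54 - I*sqrt(2)/108 ≈ -0.98148 - 0.013095*I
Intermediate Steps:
m = -1 (m = 1 - 2 = -1)
p(O) = I*sqrt(2) (p(O) = sqrt(-1 - 1) = sqrt(-2) = I*sqrt(2))
(p(9/(-1)) + 106)/(-108) = (I*sqrt(2) + 106)/(-108) = -(106 + I*sqrt(2))/108 = -53/54 - I*sqrt(2)/108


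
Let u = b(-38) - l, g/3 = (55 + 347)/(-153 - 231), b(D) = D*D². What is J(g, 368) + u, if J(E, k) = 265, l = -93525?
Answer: 38918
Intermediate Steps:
b(D) = D³
g = -201/64 (g = 3*((55 + 347)/(-153 - 231)) = 3*(402/(-384)) = 3*(402*(-1/384)) = 3*(-67/64) = -201/64 ≈ -3.1406)
u = 38653 (u = (-38)³ - 1*(-93525) = -54872 + 93525 = 38653)
J(g, 368) + u = 265 + 38653 = 38918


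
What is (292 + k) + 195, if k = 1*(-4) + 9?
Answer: 492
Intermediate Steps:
k = 5 (k = -4 + 9 = 5)
(292 + k) + 195 = (292 + 5) + 195 = 297 + 195 = 492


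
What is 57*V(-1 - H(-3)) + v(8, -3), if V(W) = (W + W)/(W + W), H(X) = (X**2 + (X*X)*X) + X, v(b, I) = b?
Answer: 65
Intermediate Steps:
H(X) = X + X**2 + X**3 (H(X) = (X**2 + X**2*X) + X = (X**2 + X**3) + X = X + X**2 + X**3)
V(W) = 1 (V(W) = (2*W)/((2*W)) = (2*W)*(1/(2*W)) = 1)
57*V(-1 - H(-3)) + v(8, -3) = 57*1 + 8 = 57 + 8 = 65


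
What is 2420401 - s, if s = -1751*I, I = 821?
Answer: 3857972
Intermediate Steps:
s = -1437571 (s = -1751*821 = -1437571)
2420401 - s = 2420401 - 1*(-1437571) = 2420401 + 1437571 = 3857972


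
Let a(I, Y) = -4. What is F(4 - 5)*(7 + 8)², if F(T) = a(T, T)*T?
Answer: 900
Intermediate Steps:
F(T) = -4*T
F(4 - 5)*(7 + 8)² = (-4*(4 - 5))*(7 + 8)² = -4*(-1)*15² = 4*225 = 900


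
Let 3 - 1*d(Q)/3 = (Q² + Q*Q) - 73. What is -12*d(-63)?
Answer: 283032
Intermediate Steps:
d(Q) = 228 - 6*Q² (d(Q) = 9 - 3*((Q² + Q*Q) - 73) = 9 - 3*((Q² + Q²) - 73) = 9 - 3*(2*Q² - 73) = 9 - 3*(-73 + 2*Q²) = 9 + (219 - 6*Q²) = 228 - 6*Q²)
-12*d(-63) = -12*(228 - 6*(-63)²) = -12*(228 - 6*3969) = -12*(228 - 23814) = -12*(-23586) = 283032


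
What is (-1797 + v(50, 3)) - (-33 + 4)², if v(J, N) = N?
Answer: -2635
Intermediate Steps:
(-1797 + v(50, 3)) - (-33 + 4)² = (-1797 + 3) - (-33 + 4)² = -1794 - 1*(-29)² = -1794 - 1*841 = -1794 - 841 = -2635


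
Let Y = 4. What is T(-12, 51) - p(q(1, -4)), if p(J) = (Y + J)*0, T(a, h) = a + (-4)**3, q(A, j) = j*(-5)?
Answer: -76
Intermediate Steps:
q(A, j) = -5*j
T(a, h) = -64 + a (T(a, h) = a - 64 = -64 + a)
p(J) = 0 (p(J) = (4 + J)*0 = 0)
T(-12, 51) - p(q(1, -4)) = (-64 - 12) - 1*0 = -76 + 0 = -76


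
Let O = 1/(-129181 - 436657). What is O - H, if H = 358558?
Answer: -202885741605/565838 ≈ -3.5856e+5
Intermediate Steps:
O = -1/565838 (O = 1/(-565838) = -1/565838 ≈ -1.7673e-6)
O - H = -1/565838 - 1*358558 = -1/565838 - 358558 = -202885741605/565838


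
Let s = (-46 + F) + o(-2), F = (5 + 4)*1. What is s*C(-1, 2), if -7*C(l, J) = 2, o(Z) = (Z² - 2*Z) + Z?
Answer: 62/7 ≈ 8.8571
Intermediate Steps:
o(Z) = Z² - Z
C(l, J) = -2/7 (C(l, J) = -⅐*2 = -2/7)
F = 9 (F = 9*1 = 9)
s = -31 (s = (-46 + 9) - 2*(-1 - 2) = -37 - 2*(-3) = -37 + 6 = -31)
s*C(-1, 2) = -31*(-2/7) = 62/7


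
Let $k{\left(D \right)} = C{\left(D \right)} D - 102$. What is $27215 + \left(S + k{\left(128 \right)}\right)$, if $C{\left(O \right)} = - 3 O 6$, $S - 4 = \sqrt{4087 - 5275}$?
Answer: $-267795 + 6 i \sqrt{33} \approx -2.678 \cdot 10^{5} + 34.467 i$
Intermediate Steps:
$S = 4 + 6 i \sqrt{33}$ ($S = 4 + \sqrt{4087 - 5275} = 4 + \sqrt{-1188} = 4 + 6 i \sqrt{33} \approx 4.0 + 34.467 i$)
$C{\left(O \right)} = - 18 O$
$k{\left(D \right)} = -102 - 18 D^{2}$ ($k{\left(D \right)} = - 18 D D - 102 = - 18 D^{2} - 102 = -102 - 18 D^{2}$)
$27215 + \left(S + k{\left(128 \right)}\right) = 27215 - \left(98 + 294912 - 6 i \sqrt{33}\right) = 27215 + \left(\left(4 + 6 i \sqrt{33}\right) - 295014\right) = 27215 - \left(295010 - 6 i \sqrt{33}\right) = -267795 + 6 i \sqrt{33}$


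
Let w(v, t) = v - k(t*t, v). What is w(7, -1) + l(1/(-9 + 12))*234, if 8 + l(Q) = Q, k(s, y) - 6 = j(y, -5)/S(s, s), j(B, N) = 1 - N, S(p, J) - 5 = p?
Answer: -1794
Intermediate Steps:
S(p, J) = 5 + p
k(s, y) = 6 + 6/(5 + s) (k(s, y) = 6 + (1 - 1*(-5))/(5 + s) = 6 + (1 + 5)/(5 + s) = 6 + 6/(5 + s))
w(v, t) = v - 6*(6 + t²)/(5 + t²) (w(v, t) = v - 6*(6 + t*t)/(5 + t*t) = v - 6*(6 + t²)/(5 + t²))
l(Q) = -8 + Q
w(7, -1) + l(1/(-9 + 12))*234 = (-6 + (-6 + 7)*(5 + (-1)²))/(5 + (-1)²) + (-8 + 1/(-9 + 12))*234 = (-6 + 1*(5 + 1))/(5 + 1) + (-8 + 1/3)*234 = (-6 + 1*6)/6 + (-8 + ⅓)*234 = (-6 + 6)/6 - 23/3*234 = (⅙)*0 - 1794 = 0 - 1794 = -1794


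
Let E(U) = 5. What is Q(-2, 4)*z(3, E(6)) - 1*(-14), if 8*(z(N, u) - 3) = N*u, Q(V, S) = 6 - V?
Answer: 53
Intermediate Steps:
z(N, u) = 3 + N*u/8 (z(N, u) = 3 + (N*u)/8 = 3 + N*u/8)
Q(-2, 4)*z(3, E(6)) - 1*(-14) = (6 - 1*(-2))*(3 + (1/8)*3*5) - 1*(-14) = (6 + 2)*(3 + 15/8) + 14 = 8*(39/8) + 14 = 39 + 14 = 53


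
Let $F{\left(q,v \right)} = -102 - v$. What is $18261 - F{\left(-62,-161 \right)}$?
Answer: $18202$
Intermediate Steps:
$18261 - F{\left(-62,-161 \right)} = 18261 - \left(-102 - -161\right) = 18261 - \left(-102 + 161\right) = 18261 - 59 = 18202$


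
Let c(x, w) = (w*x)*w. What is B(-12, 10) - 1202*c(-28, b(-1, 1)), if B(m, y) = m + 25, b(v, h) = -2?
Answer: 134637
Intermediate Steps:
B(m, y) = 25 + m
c(x, w) = x*w²
B(-12, 10) - 1202*c(-28, b(-1, 1)) = (25 - 12) - (-33656)*(-2)² = 13 - (-33656)*4 = 13 - 1202*(-112) = 13 + 134624 = 134637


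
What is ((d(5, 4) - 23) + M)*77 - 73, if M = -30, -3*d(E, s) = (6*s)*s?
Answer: -6618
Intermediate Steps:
d(E, s) = -2*s² (d(E, s) = -6*s*s/3 = -2*s²)
((d(5, 4) - 23) + M)*77 - 73 = ((-2*4² - 23) - 30)*77 - 73 = ((-2*16 - 23) - 30)*77 - 73 = ((-32 - 23) - 30)*77 - 73 = (-55 - 30)*77 - 73 = -85*77 - 73 = -6545 - 73 = -6618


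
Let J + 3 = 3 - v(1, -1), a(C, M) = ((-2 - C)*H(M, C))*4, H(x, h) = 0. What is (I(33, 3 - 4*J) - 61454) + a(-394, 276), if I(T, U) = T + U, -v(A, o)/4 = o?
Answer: -61402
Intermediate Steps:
v(A, o) = -4*o
a(C, M) = 0 (a(C, M) = ((-2 - C)*0)*4 = 0*4 = 0)
J = -4 (J = -3 + (3 - (-4)*(-1)) = -3 + (3 - 1*4) = -3 + (3 - 4) = -3 - 1 = -4)
(I(33, 3 - 4*J) - 61454) + a(-394, 276) = ((33 + (3 - 4*(-4))) - 61454) + 0 = ((33 + (3 + 16)) - 61454) + 0 = ((33 + 19) - 61454) + 0 = (52 - 61454) + 0 = -61402 + 0 = -61402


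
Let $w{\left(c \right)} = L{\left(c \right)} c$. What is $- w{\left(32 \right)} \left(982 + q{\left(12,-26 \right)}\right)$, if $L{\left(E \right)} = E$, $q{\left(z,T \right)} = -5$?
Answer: $-1000448$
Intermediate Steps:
$w{\left(c \right)} = c^{2}$ ($w{\left(c \right)} = c c = c^{2}$)
$- w{\left(32 \right)} \left(982 + q{\left(12,-26 \right)}\right) = - 32^{2} \left(982 - 5\right) = - 1024 \cdot 977 = \left(-1\right) 1000448 = -1000448$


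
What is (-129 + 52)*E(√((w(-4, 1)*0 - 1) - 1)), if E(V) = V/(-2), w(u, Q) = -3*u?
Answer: 77*I*√2/2 ≈ 54.447*I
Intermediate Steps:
E(V) = -V/2 (E(V) = V*(-½) = -V/2)
(-129 + 52)*E(√((w(-4, 1)*0 - 1) - 1)) = (-129 + 52)*(-√((-3*(-4)*0 - 1) - 1)/2) = -(-77)*√((12*0 - 1) - 1)/2 = -(-77)*√((0 - 1) - 1)/2 = -(-77)*√(-1 - 1)/2 = -(-77)*√(-2)/2 = -(-77)*I*√2/2 = 77*I*√2/2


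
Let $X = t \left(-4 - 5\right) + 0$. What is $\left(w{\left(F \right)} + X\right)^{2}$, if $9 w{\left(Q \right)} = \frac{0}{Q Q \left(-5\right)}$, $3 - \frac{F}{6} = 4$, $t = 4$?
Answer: $1296$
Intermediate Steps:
$F = -6$ ($F = 18 - 24 = -6$)
$X = -36$ ($X = 4 \left(-4 - 5\right) + 0 = 4 \left(-9\right) + 0 = -36 + 0 = -36$)
$w{\left(Q \right)} = 0$ ($w{\left(Q \right)} = \frac{0 \frac{1}{Q Q \left(-5\right)}}{9} = \frac{0 \frac{1}{Q^{2} \left(-5\right)}}{9} = \frac{0 \frac{1}{\left(-5\right) Q^{2}}}{9} = \frac{0 \left(- \frac{1}{5 Q^{2}}\right)}{9} = \frac{1}{9} \cdot 0 = 0$)
$\left(w{\left(F \right)} + X\right)^{2} = \left(0 - 36\right)^{2} = \left(-36\right)^{2} = 1296$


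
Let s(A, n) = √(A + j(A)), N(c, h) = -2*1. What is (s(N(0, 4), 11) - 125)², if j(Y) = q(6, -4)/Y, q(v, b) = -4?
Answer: 15625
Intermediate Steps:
N(c, h) = -2
j(Y) = -4/Y
s(A, n) = √(A - 4/A)
(s(N(0, 4), 11) - 125)² = (√(-2 - 4/(-2)) - 125)² = (√(-2 - 4*(-½)) - 125)² = (√(-2 + 2) - 125)² = (√0 - 125)² = (0 - 125)² = (-125)² = 15625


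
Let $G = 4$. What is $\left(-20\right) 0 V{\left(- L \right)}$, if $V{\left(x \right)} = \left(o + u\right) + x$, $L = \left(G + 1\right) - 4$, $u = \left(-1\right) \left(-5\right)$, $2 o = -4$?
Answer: $0$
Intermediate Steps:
$o = -2$ ($o = \frac{1}{2} \left(-4\right) = -2$)
$u = 5$
$L = 1$ ($L = \left(4 + 1\right) - 4 = 5 - 4 = 1$)
$V{\left(x \right)} = 3 + x$ ($V{\left(x \right)} = \left(-2 + 5\right) + x = 3 + x$)
$\left(-20\right) 0 V{\left(- L \right)} = \left(-20\right) 0 \left(3 - 1\right) = 0 \left(3 - 1\right) = 0 \cdot 2 = 0$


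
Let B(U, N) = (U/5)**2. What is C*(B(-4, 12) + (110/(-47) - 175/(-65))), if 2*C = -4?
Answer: -30302/15275 ≈ -1.9838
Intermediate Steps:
C = -2 (C = (1/2)*(-4) = -2)
B(U, N) = U**2/25 (B(U, N) = (U*(1/5))**2 = (U/5)**2 = U**2/25)
C*(B(-4, 12) + (110/(-47) - 175/(-65))) = -2*((1/25)*(-4)**2 + (110/(-47) - 175/(-65))) = -2*((1/25)*16 + (110*(-1/47) - 175*(-1/65))) = -2*(16/25 + (-110/47 + 35/13)) = -2*(16/25 + 215/611) = -2*15151/15275 = -30302/15275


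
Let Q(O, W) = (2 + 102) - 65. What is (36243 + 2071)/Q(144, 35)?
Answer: 38314/39 ≈ 982.41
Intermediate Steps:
Q(O, W) = 39 (Q(O, W) = 104 - 65 = 39)
(36243 + 2071)/Q(144, 35) = (36243 + 2071)/39 = 38314*(1/39) = 38314/39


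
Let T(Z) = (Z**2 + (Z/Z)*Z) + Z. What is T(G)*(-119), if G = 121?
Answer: -1771077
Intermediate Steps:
T(Z) = Z**2 + 2*Z (T(Z) = (Z**2 + 1*Z) + Z = (Z**2 + Z) + Z = (Z + Z**2) + Z = Z**2 + 2*Z)
T(G)*(-119) = (121*(2 + 121))*(-119) = (121*123)*(-119) = 14883*(-119) = -1771077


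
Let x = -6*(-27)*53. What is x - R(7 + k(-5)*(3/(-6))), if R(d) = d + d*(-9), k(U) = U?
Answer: 8662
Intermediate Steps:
R(d) = -8*d (R(d) = d - 9*d = -8*d)
x = 8586 (x = 162*53 = 8586)
x - R(7 + k(-5)*(3/(-6))) = 8586 - (-8)*(7 - 15/(-6)) = 8586 - (-8)*(7 - 15*(-1)/6) = 8586 - (-8)*(7 - 5*(-1/2)) = 8586 - (-8)*(7 + 5/2) = 8586 - (-8)*19/2 = 8586 - 1*(-76) = 8586 + 76 = 8662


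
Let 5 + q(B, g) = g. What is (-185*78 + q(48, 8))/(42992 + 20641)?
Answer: -4809/21211 ≈ -0.22672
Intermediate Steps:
q(B, g) = -5 + g
(-185*78 + q(48, 8))/(42992 + 20641) = (-185*78 + (-5 + 8))/(42992 + 20641) = (-14430 + 3)/63633 = -14427*1/63633 = -4809/21211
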